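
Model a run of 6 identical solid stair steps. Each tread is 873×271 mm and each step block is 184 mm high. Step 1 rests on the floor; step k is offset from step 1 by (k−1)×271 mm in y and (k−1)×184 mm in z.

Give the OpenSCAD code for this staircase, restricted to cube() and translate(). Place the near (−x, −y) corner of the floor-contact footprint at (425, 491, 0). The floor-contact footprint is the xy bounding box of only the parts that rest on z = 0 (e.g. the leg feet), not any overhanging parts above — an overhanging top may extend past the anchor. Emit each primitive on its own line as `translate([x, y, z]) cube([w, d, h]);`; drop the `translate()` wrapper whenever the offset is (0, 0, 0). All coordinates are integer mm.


translate([425, 491, 0]) cube([873, 271, 184]);
translate([425, 762, 184]) cube([873, 271, 184]);
translate([425, 1033, 368]) cube([873, 271, 184]);
translate([425, 1304, 552]) cube([873, 271, 184]);
translate([425, 1575, 736]) cube([873, 271, 184]);
translate([425, 1846, 920]) cube([873, 271, 184]);


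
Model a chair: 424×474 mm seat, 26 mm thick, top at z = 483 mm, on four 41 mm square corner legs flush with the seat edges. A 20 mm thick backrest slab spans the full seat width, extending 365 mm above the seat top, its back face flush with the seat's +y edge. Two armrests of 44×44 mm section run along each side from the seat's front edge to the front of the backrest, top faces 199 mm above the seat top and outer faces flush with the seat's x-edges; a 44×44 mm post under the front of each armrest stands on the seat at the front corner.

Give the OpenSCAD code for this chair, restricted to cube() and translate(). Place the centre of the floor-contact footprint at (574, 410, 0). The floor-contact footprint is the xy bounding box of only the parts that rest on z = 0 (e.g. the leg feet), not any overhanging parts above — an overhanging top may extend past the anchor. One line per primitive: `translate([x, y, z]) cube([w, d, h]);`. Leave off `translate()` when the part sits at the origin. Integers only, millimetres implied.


// leg_h = 483 - 26 = 457
// arm post h = 199 - 44 = 155
translate([362, 173, 457]) cube([424, 474, 26]);
translate([362, 173, 0]) cube([41, 41, 457]);
translate([745, 173, 0]) cube([41, 41, 457]);
translate([362, 606, 0]) cube([41, 41, 457]);
translate([745, 606, 0]) cube([41, 41, 457]);
translate([362, 627, 483]) cube([424, 20, 365]);
translate([362, 173, 638]) cube([44, 454, 44]);
translate([742, 173, 638]) cube([44, 454, 44]);
translate([362, 173, 483]) cube([44, 44, 155]);
translate([742, 173, 483]) cube([44, 44, 155]);


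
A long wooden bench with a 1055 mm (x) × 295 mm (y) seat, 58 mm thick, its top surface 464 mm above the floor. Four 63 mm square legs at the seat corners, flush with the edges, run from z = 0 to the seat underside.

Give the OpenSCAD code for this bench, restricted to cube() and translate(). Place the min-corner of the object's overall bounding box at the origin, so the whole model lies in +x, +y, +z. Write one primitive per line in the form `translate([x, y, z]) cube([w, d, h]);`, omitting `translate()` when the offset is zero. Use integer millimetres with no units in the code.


// leg_h = 464 − 58 = 406
translate([0, 0, 406]) cube([1055, 295, 58]);
cube([63, 63, 406]);
translate([0, 232, 0]) cube([63, 63, 406]);
translate([992, 0, 0]) cube([63, 63, 406]);
translate([992, 232, 0]) cube([63, 63, 406]);


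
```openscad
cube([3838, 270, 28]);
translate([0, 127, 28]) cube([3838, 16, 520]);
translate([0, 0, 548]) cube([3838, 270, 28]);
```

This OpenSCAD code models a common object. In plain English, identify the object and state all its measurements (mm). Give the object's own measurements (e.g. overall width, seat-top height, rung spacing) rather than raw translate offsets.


An I-beam lying along x, 3838 mm long. Overall section height 576 mm. Two flanges 270 mm wide (y) and 28 mm thick, one on the floor and one at the top; a web 16 mm thick runs between them, centred on the flange width.


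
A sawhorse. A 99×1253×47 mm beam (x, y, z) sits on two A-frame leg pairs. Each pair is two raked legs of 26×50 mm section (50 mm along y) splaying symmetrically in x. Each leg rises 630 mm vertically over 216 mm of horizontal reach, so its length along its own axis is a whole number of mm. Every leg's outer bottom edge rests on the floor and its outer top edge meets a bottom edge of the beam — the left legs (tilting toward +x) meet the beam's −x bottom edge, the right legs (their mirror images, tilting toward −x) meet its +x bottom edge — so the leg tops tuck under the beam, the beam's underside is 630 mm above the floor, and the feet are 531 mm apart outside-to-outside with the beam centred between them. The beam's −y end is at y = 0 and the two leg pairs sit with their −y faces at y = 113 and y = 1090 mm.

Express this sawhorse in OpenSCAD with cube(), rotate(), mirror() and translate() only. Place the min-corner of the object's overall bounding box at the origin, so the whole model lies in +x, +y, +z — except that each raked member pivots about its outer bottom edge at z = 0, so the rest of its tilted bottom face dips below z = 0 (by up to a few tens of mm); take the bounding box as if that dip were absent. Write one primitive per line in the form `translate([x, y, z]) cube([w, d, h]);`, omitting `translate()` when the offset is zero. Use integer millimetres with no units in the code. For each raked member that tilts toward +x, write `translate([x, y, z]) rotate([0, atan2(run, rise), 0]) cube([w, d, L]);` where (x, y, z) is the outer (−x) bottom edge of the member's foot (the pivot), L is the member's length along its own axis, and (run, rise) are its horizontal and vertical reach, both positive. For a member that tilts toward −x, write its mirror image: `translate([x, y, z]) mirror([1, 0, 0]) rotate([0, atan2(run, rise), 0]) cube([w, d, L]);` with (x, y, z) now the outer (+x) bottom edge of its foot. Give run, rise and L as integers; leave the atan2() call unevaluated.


translate([216, 0, 630]) cube([99, 1253, 47]);
translate([0, 113, 0]) rotate([0, atan2(216, 630), 0]) cube([26, 50, 666]);
translate([531, 113, 0]) mirror([1, 0, 0]) rotate([0, atan2(216, 630), 0]) cube([26, 50, 666]);
translate([0, 1090, 0]) rotate([0, atan2(216, 630), 0]) cube([26, 50, 666]);
translate([531, 1090, 0]) mirror([1, 0, 0]) rotate([0, atan2(216, 630), 0]) cube([26, 50, 666]);


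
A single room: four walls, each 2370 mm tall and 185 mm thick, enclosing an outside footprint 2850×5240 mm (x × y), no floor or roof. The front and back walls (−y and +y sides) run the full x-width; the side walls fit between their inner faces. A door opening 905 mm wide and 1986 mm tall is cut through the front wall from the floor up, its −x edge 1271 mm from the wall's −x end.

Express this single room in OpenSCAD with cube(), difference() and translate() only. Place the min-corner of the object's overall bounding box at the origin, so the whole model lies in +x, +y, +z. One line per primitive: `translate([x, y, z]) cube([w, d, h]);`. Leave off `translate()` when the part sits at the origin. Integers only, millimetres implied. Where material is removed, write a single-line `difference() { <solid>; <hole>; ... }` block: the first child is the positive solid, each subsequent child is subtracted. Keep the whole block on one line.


difference() { cube([2850, 185, 2370]); translate([1271, 0, 0]) cube([905, 185, 1986]); }
translate([0, 5055, 0]) cube([2850, 185, 2370]);
translate([0, 185, 0]) cube([185, 4870, 2370]);
translate([2665, 185, 0]) cube([185, 4870, 2370]);


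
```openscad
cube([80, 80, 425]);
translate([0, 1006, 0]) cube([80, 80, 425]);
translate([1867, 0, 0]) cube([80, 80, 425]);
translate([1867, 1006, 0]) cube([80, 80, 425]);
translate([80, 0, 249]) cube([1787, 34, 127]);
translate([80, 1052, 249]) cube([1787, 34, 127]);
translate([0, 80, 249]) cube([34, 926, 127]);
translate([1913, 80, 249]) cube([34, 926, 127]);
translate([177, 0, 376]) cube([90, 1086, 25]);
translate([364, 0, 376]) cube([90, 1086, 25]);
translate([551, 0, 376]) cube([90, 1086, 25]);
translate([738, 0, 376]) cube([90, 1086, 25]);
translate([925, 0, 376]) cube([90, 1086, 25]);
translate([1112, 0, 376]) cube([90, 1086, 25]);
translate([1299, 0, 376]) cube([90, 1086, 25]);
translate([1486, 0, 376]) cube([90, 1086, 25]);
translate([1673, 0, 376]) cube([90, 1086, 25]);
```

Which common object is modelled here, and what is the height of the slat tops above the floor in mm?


A bed frame. The slat-top height is 401 mm.

Four posts, four rails, and a row of slats — a bed frame. Slats sit on the rails at z = 249 + 127 = 376; with slat thickness 25, the top is 401 mm.


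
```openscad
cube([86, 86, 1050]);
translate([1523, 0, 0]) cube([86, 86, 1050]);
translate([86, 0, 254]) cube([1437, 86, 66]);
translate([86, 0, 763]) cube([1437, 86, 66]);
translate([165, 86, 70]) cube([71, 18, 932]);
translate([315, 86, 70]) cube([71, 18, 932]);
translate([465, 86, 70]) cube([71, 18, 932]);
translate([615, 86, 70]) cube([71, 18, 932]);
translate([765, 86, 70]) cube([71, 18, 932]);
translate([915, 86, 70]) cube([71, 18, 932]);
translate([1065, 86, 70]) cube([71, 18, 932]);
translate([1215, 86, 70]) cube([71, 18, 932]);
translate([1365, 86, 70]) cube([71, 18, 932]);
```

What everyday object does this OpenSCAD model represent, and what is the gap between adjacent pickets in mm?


A fence section. The picket gap is 79 mm.

Two posts, two rails, 9 pickets — a fence section. Span 1437 mm holds 9 pickets of 71 mm with 10 equal gaps: ⌊(1437 − 9·71) / 10⌋ = 79 mm.


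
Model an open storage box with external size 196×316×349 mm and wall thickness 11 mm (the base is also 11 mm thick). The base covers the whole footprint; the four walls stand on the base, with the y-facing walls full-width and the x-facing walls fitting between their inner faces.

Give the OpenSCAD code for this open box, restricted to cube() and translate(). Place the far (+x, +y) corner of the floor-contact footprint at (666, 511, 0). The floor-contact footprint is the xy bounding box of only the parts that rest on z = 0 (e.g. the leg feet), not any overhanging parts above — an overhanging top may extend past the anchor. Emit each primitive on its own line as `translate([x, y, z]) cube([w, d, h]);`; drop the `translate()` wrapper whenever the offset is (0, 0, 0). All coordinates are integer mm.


translate([470, 195, 0]) cube([196, 316, 11]);
translate([470, 195, 11]) cube([196, 11, 338]);
translate([470, 500, 11]) cube([196, 11, 338]);
translate([470, 206, 11]) cube([11, 294, 338]);
translate([655, 206, 11]) cube([11, 294, 338]);


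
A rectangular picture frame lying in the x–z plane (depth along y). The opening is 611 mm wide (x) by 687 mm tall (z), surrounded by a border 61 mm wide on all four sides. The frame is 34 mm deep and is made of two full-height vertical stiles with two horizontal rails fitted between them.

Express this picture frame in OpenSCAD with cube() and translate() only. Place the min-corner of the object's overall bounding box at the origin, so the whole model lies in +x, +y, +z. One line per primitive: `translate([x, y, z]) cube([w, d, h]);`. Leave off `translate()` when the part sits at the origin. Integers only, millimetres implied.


cube([61, 34, 809]);
translate([672, 0, 0]) cube([61, 34, 809]);
translate([61, 0, 0]) cube([611, 34, 61]);
translate([61, 0, 748]) cube([611, 34, 61]);


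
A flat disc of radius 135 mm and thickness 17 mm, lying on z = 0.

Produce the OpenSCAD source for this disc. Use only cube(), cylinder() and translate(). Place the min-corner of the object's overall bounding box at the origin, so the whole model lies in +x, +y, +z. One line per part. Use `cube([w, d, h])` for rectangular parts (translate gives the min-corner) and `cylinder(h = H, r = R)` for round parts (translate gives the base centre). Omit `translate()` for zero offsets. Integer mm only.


translate([135, 135, 0]) cylinder(h = 17, r = 135);


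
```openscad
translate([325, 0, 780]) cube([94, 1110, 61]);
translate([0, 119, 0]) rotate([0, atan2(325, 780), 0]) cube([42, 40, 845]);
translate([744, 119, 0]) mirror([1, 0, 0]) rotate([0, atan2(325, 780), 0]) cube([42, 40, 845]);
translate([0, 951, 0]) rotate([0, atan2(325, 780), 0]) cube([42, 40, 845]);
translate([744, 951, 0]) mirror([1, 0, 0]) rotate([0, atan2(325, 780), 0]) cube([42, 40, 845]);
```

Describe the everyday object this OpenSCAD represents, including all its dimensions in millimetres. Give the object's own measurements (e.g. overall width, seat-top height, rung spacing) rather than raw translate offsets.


A sawhorse. A 94×1110×61 mm beam (x, y, z) sits on two A-frame leg pairs. Each pair is two raked legs of 42×40 mm section (40 mm along y) splaying symmetrically in x. Each leg rises 780 mm vertically over 325 mm of horizontal reach and is 845 mm long along its own axis. Every leg's outer bottom edge rests on the floor and its outer top edge meets a bottom edge of the beam — the left legs (tilting toward +x) meet the beam's −x bottom edge, the right legs (their mirror images, tilting toward −x) meet its +x bottom edge — so the leg tops tuck under the beam, the beam's underside is 780 mm above the floor, and the feet are 744 mm apart outside-to-outside with the beam centred between them. The two leg pairs are set in 119 mm from either end of the beam.


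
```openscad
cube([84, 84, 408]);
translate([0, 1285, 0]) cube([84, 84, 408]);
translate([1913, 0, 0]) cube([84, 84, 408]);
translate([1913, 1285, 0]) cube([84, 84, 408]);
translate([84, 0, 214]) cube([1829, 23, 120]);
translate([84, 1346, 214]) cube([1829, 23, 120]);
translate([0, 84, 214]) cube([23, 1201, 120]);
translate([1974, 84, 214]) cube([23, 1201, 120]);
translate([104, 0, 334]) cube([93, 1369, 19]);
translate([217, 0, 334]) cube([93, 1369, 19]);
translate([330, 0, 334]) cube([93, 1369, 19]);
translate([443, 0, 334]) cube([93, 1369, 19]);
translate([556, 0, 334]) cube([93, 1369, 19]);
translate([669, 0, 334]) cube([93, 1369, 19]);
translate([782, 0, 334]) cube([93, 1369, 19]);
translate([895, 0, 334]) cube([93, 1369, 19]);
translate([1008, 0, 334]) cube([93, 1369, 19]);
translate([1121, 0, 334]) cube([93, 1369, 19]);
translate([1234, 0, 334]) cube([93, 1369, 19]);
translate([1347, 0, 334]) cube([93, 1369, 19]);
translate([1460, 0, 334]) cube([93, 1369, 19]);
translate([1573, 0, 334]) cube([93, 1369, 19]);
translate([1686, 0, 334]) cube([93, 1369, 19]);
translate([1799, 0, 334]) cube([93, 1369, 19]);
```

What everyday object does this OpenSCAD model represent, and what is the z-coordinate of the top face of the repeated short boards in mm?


A bed frame. The slat-top height is 353 mm.

Four posts, four rails, and a row of slats — a bed frame. Slats sit on the rails at z = 214 + 120 = 334; with slat thickness 19, the top is 353 mm.


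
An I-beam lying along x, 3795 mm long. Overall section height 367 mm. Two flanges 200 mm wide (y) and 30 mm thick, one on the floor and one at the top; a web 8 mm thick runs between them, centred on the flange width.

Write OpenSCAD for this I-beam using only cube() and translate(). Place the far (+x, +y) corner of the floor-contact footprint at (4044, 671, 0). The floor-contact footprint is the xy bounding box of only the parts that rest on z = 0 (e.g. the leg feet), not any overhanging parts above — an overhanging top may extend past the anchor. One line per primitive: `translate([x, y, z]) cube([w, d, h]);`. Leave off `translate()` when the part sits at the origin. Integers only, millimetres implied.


translate([249, 471, 0]) cube([3795, 200, 30]);
translate([249, 567, 30]) cube([3795, 8, 307]);
translate([249, 471, 337]) cube([3795, 200, 30]);


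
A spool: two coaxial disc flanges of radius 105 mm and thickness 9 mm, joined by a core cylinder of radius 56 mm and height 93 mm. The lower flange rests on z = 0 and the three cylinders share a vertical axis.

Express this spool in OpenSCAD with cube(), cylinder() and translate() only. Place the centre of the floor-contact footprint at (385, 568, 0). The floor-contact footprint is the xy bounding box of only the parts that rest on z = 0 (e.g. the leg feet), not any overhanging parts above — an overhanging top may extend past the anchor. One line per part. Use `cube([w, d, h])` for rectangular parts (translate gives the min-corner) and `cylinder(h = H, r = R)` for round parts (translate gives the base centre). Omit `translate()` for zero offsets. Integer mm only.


translate([385, 568, 0]) cylinder(h = 9, r = 105);
translate([385, 568, 9]) cylinder(h = 93, r = 56);
translate([385, 568, 102]) cylinder(h = 9, r = 105);


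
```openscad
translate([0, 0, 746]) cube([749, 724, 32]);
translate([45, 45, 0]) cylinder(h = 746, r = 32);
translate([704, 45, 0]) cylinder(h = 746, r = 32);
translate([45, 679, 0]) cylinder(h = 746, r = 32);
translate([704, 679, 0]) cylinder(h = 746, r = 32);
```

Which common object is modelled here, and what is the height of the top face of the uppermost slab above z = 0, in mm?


A table. The table height is 778 mm.

A 749×724×32 slab sits at z = 746 on four Ø64 mm round legs — a table. The top surface is at 746 + 32 = 778 mm.


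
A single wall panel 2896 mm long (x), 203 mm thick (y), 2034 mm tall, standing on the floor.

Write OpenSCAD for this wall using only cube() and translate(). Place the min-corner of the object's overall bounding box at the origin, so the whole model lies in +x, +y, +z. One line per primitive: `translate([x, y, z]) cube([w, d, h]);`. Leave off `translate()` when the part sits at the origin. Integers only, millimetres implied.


cube([2896, 203, 2034]);


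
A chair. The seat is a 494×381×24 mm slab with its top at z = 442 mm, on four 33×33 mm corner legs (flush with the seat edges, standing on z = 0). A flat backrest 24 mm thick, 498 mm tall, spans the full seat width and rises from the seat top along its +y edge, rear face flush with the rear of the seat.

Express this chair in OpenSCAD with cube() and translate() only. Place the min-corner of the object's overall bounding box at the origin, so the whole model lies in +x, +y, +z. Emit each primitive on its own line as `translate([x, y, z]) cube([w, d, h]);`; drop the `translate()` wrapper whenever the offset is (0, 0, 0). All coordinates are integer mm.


translate([0, 0, 418]) cube([494, 381, 24]);
cube([33, 33, 418]);
translate([461, 0, 0]) cube([33, 33, 418]);
translate([0, 348, 0]) cube([33, 33, 418]);
translate([461, 348, 0]) cube([33, 33, 418]);
translate([0, 357, 442]) cube([494, 24, 498]);


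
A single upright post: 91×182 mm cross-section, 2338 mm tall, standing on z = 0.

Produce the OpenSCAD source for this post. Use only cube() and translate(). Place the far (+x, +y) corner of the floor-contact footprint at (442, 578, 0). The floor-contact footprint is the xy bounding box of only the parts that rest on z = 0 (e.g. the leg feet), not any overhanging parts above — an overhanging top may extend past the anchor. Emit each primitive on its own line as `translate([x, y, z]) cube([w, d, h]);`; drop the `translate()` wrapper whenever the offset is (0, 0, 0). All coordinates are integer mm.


translate([351, 396, 0]) cube([91, 182, 2338]);


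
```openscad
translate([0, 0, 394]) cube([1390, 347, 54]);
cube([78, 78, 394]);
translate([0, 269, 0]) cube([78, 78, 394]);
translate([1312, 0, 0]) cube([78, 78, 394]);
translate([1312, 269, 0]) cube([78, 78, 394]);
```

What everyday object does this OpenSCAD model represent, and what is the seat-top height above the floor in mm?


A bench. The seat-top height is 448 mm.

A long slab on four corner posts — a bench. The slab sits at z = 394 with thickness 54, so the top is 394 + 54 = 448 mm.


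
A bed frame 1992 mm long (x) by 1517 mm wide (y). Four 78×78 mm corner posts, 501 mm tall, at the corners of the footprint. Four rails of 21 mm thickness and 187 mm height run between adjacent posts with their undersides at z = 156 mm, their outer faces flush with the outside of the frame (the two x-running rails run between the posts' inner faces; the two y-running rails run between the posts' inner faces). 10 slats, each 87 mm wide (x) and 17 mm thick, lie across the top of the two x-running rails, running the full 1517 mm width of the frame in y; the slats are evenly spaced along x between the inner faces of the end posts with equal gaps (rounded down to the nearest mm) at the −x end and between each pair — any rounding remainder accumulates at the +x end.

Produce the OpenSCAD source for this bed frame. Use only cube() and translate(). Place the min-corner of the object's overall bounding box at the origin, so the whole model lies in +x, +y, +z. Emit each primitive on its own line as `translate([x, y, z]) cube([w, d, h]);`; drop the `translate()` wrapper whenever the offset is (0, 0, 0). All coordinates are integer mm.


cube([78, 78, 501]);
translate([0, 1439, 0]) cube([78, 78, 501]);
translate([1914, 0, 0]) cube([78, 78, 501]);
translate([1914, 1439, 0]) cube([78, 78, 501]);
translate([78, 0, 156]) cube([1836, 21, 187]);
translate([78, 1496, 156]) cube([1836, 21, 187]);
translate([0, 78, 156]) cube([21, 1361, 187]);
translate([1971, 78, 156]) cube([21, 1361, 187]);
translate([165, 0, 343]) cube([87, 1517, 17]);
translate([339, 0, 343]) cube([87, 1517, 17]);
translate([513, 0, 343]) cube([87, 1517, 17]);
translate([687, 0, 343]) cube([87, 1517, 17]);
translate([861, 0, 343]) cube([87, 1517, 17]);
translate([1035, 0, 343]) cube([87, 1517, 17]);
translate([1209, 0, 343]) cube([87, 1517, 17]);
translate([1383, 0, 343]) cube([87, 1517, 17]);
translate([1557, 0, 343]) cube([87, 1517, 17]);
translate([1731, 0, 343]) cube([87, 1517, 17]);


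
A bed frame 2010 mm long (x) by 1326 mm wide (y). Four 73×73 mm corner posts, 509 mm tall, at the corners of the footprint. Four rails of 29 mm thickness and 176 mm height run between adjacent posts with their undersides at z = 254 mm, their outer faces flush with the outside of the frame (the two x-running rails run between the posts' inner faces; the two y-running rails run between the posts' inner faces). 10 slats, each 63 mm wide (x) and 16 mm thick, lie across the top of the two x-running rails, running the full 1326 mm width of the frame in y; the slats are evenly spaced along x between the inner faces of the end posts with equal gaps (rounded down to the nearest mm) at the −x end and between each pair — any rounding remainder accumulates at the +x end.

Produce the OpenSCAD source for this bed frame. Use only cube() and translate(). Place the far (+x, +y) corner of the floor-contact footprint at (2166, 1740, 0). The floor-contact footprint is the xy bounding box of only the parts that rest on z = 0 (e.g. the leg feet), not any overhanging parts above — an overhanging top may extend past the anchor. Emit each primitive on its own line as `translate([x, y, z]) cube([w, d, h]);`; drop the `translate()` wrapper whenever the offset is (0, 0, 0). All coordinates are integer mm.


translate([156, 414, 0]) cube([73, 73, 509]);
translate([156, 1667, 0]) cube([73, 73, 509]);
translate([2093, 414, 0]) cube([73, 73, 509]);
translate([2093, 1667, 0]) cube([73, 73, 509]);
translate([229, 414, 254]) cube([1864, 29, 176]);
translate([229, 1711, 254]) cube([1864, 29, 176]);
translate([156, 487, 254]) cube([29, 1180, 176]);
translate([2137, 487, 254]) cube([29, 1180, 176]);
translate([341, 414, 430]) cube([63, 1326, 16]);
translate([516, 414, 430]) cube([63, 1326, 16]);
translate([691, 414, 430]) cube([63, 1326, 16]);
translate([866, 414, 430]) cube([63, 1326, 16]);
translate([1041, 414, 430]) cube([63, 1326, 16]);
translate([1216, 414, 430]) cube([63, 1326, 16]);
translate([1391, 414, 430]) cube([63, 1326, 16]);
translate([1566, 414, 430]) cube([63, 1326, 16]);
translate([1741, 414, 430]) cube([63, 1326, 16]);
translate([1916, 414, 430]) cube([63, 1326, 16]);


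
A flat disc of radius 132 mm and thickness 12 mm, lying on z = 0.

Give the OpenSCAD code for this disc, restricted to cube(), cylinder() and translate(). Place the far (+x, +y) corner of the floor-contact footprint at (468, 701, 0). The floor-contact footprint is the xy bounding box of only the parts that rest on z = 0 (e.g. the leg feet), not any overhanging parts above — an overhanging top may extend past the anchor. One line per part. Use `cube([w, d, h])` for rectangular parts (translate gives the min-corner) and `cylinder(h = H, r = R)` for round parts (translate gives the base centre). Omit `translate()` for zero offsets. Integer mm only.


translate([336, 569, 0]) cylinder(h = 12, r = 132);


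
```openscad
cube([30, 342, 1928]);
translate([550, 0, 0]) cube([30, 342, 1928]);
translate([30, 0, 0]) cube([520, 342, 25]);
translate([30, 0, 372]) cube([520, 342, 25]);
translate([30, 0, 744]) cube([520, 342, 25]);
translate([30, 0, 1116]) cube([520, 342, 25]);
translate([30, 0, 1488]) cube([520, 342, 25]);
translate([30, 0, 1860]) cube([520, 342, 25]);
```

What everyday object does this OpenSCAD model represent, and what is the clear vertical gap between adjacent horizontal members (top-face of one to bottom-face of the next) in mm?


A bookshelf. The clear shelf gap is 347 mm.

Two tall side panels with 6 horizontal boards between them — a bookshelf. The first two shelf undersides are at z = 0 and z = 372; with shelf thickness 25, the clear gap is 372 − 0 − 25 = 347 mm.


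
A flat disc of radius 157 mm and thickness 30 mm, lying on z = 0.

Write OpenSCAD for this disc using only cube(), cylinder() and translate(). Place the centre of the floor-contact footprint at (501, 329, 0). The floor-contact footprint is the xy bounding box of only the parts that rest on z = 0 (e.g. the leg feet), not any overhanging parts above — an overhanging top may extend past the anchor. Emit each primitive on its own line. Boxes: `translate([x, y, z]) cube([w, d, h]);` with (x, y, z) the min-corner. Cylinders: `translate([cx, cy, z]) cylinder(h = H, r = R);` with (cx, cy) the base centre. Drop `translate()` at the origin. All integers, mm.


translate([501, 329, 0]) cylinder(h = 30, r = 157);


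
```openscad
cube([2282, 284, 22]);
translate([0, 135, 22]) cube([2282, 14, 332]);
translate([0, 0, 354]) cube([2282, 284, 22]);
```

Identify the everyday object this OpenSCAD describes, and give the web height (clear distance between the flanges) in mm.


An I-beam. The web height is 332 mm.

Two wide flanges with a thin centred web — an I-beam. Overall 376 mm minus two 22 mm flanges gives a web of 376 − 2·22 = 332 mm.


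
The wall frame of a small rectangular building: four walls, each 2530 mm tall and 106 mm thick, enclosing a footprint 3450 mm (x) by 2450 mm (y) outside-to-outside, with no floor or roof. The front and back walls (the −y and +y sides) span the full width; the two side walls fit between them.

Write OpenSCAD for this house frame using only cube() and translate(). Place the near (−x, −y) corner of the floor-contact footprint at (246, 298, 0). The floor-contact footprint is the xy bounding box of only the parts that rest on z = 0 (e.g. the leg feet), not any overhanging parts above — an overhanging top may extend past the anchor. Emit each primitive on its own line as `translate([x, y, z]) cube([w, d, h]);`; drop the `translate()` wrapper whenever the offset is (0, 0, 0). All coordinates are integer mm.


translate([246, 298, 0]) cube([3450, 106, 2530]);
translate([246, 2642, 0]) cube([3450, 106, 2530]);
translate([246, 404, 0]) cube([106, 2238, 2530]);
translate([3590, 404, 0]) cube([106, 2238, 2530]);


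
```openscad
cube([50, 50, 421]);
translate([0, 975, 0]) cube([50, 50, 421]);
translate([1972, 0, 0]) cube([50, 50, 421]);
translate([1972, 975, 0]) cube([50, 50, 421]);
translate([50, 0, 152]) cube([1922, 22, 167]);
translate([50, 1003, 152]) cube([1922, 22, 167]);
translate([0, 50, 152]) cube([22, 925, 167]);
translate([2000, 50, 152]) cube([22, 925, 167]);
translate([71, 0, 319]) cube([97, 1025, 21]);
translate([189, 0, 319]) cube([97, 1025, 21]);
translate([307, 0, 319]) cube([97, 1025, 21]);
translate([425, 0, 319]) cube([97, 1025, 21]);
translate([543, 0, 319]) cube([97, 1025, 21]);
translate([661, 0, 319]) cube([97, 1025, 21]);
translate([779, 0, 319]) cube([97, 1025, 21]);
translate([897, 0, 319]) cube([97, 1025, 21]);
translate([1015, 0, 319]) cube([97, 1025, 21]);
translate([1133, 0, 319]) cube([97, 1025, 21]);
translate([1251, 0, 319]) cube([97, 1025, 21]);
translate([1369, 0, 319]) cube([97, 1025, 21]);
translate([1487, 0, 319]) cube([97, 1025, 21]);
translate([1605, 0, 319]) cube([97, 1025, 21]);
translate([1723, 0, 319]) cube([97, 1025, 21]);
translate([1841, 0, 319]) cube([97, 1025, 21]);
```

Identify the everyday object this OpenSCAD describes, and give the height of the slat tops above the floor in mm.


A bed frame. The slat-top height is 340 mm.

Four posts, four rails, and a row of slats — a bed frame. Slats sit on the rails at z = 152 + 167 = 319; with slat thickness 21, the top is 340 mm.


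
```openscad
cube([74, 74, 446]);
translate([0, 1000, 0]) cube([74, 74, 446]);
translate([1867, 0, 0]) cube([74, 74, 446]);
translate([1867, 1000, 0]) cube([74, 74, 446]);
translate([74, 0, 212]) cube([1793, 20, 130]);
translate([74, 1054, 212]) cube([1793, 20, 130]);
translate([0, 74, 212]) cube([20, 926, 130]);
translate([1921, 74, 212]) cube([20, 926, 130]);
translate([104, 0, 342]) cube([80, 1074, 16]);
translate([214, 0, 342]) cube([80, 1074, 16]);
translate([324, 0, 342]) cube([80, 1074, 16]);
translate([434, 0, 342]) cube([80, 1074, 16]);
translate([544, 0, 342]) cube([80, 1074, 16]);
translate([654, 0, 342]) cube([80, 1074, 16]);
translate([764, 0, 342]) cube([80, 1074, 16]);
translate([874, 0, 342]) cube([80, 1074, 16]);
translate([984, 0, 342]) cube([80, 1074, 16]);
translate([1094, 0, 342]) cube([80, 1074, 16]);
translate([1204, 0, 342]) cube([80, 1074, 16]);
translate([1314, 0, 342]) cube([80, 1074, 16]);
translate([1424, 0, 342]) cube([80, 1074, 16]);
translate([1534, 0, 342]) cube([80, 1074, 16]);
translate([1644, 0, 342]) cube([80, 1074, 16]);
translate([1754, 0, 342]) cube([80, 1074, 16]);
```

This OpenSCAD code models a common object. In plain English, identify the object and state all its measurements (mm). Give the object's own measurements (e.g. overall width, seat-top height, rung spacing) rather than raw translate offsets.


A bed frame 1941 mm long (x) by 1074 mm wide (y). Four 74×74 mm corner posts, 446 mm tall, at the corners of the footprint. Four rails of 20 mm thickness and 130 mm height run between adjacent posts with their undersides at z = 212 mm, their outer faces flush with the outside of the frame (the two x-running rails run between the posts' inner faces; the two y-running rails run between the posts' inner faces). 16 slats, each 80 mm wide (x) and 16 mm thick, lie across the top of the two x-running rails, running the full 1074 mm width of the frame in y; along x they sit between the end posts with a 30 mm gap after the −x posts and between neighbouring slats, leaving 33 mm before the +x posts.


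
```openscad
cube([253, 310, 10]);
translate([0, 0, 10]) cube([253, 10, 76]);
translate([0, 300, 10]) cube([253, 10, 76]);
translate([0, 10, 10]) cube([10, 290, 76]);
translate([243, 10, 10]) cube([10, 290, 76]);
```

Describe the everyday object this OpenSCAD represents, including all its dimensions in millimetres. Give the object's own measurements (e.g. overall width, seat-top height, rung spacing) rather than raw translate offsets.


An open-topped rectangular box: outside dimensions 253×310×86 mm, with a uniform wall and base thickness of 10 mm. The base is a full 253×310 slab on the floor; four walls sit on top of the base. The front and back walls (the −y and +y sides) span the full width; the two side walls fit between them.


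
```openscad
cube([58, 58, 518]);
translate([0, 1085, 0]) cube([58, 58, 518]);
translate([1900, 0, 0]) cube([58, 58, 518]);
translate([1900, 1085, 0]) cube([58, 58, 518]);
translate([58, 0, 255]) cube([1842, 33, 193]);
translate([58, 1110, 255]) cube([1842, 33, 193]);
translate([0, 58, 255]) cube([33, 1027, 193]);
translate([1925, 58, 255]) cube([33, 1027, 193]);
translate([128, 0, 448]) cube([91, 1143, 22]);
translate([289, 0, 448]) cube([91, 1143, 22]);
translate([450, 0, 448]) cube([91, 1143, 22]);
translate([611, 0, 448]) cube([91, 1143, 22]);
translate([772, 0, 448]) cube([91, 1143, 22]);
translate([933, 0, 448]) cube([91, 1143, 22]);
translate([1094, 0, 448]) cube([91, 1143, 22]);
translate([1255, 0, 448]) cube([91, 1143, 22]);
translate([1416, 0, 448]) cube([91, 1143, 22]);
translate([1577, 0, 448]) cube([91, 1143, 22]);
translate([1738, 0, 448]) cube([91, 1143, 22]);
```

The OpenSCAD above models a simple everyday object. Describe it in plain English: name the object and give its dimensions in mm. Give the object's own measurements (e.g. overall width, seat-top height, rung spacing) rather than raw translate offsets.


A bed frame 1958 mm long (x) by 1143 mm wide (y). Four 58×58 mm corner posts, 518 mm tall, at the corners of the footprint. Four rails of 33 mm thickness and 193 mm height run between adjacent posts with their undersides at z = 255 mm, their outer faces flush with the outside of the frame (the two x-running rails run between the posts' inner faces; the two y-running rails run between the posts' inner faces). 11 slats, each 91 mm wide (x) and 22 mm thick, lie across the top of the two x-running rails, running the full 1143 mm width of the frame in y; along x they sit between the end posts with a 70 mm gap after the −x posts and between neighbouring slats, leaving 71 mm before the +x posts.


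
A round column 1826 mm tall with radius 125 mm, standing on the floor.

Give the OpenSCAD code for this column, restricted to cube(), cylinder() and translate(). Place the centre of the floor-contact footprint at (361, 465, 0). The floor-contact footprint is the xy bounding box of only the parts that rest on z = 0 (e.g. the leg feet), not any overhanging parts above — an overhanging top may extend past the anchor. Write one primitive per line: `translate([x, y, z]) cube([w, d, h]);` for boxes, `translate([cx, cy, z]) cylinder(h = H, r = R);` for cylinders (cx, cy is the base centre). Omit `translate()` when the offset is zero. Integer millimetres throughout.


translate([361, 465, 0]) cylinder(h = 1826, r = 125);


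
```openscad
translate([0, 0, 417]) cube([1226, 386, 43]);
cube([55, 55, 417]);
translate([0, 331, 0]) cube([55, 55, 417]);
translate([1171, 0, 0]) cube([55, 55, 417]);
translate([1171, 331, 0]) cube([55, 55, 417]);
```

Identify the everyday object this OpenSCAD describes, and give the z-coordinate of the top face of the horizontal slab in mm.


A bench. The seat-top height is 460 mm.

A long slab on four corner posts — a bench. The slab sits at z = 417 with thickness 43, so the top is 417 + 43 = 460 mm.


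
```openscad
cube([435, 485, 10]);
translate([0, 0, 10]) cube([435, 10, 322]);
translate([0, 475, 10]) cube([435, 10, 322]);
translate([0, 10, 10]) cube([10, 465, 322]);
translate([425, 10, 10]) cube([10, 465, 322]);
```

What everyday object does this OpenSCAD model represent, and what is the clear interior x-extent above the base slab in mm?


An open box. The internal width is 415 mm.

A 435×485 base slab with four walls standing on it — an open box. The base is 435 mm wide and the walls are 10 mm thick, so the internal width is 435 − 2 × 10 = 415 mm.


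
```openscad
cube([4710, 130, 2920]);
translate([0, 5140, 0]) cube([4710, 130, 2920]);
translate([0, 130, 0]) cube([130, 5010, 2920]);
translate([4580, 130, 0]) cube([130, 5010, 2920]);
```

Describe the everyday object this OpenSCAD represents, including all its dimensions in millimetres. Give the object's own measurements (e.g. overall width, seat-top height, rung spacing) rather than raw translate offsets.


The wall frame of a small rectangular building: four walls, each 2920 mm tall and 130 mm thick, enclosing a footprint 4710 mm (x) by 5270 mm (y) outside-to-outside, with no floor or roof. The front and back walls (the −y and +y sides) span the full width; the two side walls fit between them.


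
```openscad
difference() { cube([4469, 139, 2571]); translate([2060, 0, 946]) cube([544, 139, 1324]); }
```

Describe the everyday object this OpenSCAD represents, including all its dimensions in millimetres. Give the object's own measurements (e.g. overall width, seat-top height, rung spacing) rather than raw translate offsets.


A wall 4469 mm long (x), 139 mm thick (y), 2571 mm tall, with a rectangular window opening cut through it. The opening is 544 mm wide and 1324 mm tall; its sill is at z = 946 mm and its near (−x) edge is 2060 mm from the wall's −x end. The opening passes through the full wall thickness.


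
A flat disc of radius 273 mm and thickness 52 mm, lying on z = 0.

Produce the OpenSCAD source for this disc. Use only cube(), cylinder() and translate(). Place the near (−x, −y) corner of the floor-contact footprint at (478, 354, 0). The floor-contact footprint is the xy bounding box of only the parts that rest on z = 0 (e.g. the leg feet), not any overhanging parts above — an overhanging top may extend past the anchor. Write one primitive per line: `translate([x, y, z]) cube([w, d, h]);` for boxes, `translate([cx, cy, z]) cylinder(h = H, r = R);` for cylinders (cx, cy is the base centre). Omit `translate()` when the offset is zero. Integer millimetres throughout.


translate([751, 627, 0]) cylinder(h = 52, r = 273);


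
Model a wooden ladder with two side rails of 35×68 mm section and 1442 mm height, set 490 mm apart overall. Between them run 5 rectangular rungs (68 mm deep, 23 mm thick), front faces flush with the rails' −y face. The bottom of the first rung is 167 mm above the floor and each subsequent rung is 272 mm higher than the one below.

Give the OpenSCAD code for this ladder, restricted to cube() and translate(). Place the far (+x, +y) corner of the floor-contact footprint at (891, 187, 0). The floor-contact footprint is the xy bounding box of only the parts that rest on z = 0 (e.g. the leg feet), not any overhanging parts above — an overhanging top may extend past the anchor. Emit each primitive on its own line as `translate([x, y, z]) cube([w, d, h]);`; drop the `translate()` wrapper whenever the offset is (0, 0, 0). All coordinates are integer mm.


translate([401, 119, 0]) cube([35, 68, 1442]);
translate([856, 119, 0]) cube([35, 68, 1442]);
translate([436, 119, 167]) cube([420, 68, 23]);
translate([436, 119, 439]) cube([420, 68, 23]);
translate([436, 119, 711]) cube([420, 68, 23]);
translate([436, 119, 983]) cube([420, 68, 23]);
translate([436, 119, 1255]) cube([420, 68, 23]);


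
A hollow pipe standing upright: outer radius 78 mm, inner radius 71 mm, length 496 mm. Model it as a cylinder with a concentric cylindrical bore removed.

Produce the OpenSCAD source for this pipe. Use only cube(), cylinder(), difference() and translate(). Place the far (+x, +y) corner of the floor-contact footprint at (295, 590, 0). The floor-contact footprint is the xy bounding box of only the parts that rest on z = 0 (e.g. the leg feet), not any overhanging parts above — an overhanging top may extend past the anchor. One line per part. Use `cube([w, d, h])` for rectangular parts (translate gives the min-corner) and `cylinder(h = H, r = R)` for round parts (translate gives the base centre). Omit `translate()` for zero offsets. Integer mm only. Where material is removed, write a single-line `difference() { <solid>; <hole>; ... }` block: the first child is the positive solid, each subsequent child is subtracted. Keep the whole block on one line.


difference() { translate([217, 512, 0]) cylinder(h = 496, r = 78); translate([217, 512, 0]) cylinder(h = 496, r = 71); }


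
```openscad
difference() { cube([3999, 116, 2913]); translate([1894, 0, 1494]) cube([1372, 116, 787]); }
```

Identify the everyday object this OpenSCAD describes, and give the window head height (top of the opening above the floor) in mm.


A wall with a window opening. The window head height is 2281 mm.

A wall with a rectangular opening subtracted — a window. Sill at z = 1494, opening 787 mm tall, so the head is at 1494 + 787 = 2281 mm.
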